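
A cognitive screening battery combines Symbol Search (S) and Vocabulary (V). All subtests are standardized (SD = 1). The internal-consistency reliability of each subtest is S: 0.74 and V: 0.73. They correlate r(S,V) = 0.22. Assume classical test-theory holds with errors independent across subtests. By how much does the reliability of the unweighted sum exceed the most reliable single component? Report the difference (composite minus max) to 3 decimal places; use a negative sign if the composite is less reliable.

0.043

Var(sum) = 2 + 0.44 = 2.44; true-score variance = 1.47 + 0.44 = 1.91; composite reliability = 0.7828.
Max component reliability = 0.7400.
Difference = 0.7828 − 0.7400 = 0.043.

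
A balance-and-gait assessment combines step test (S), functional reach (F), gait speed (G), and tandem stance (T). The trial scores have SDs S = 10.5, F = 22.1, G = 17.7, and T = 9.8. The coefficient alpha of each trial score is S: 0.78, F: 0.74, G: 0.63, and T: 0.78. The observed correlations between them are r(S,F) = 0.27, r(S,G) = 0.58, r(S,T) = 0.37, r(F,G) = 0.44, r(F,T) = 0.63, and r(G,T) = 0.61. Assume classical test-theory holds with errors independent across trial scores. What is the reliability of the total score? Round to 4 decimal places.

0.8721

Var(S+F+G+T) = 10.5² + 22.1² + 17.7² + 9.8² + 2·[10.5·22.1·0.27 + 10.5·17.7·0.58 + 10.5·9.8·0.37 + 22.1·17.7·0.44 + 22.1·9.8·0.63 + 17.7·9.8·0.61] = 1007.99 + 1245.78 = 2253.77.
Because errors are independent across components, Cov(Tᵢ,Tⱼ) = Cov(Xᵢ,Xⱼ); the off-diagonal part of the true-score variance is the same as above.
True-score variance = [10.5²·0.78 + 22.1²·0.74 + 17.7²·0.63 + 9.8²·0.78] + 1245.78 = 719.702 + 1245.78 = 1965.48.
Reliability = 1965.48 / 2253.77 = 0.8721.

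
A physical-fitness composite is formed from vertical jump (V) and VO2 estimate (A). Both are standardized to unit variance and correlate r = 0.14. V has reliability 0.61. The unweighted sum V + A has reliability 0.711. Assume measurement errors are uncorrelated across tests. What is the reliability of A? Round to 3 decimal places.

0.731

Var(V+A) = 2 + 2·0.14 = 2.280.
True-score variance = ρ_V + ρ_A + 2·0.14, so 0.711 = (0.61 + ρ_A + 0.28) / 2.280.
ρ_A = 0.711·2.280 − 0.61 − 0.28 = 0.731.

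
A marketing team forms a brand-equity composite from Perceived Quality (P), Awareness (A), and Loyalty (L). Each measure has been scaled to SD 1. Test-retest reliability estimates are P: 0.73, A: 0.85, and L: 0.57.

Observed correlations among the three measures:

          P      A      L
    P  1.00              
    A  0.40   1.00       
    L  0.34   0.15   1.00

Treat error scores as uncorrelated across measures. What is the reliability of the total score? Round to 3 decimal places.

0.822

Var(P+A+L) = 3 + 2·[0.40 + 0.34 + 0.15] = 3 + 1.78 = 4.78.
Under uncorrelated errors the observed covariances equal the true-score covariances, so only the own-variance terms attenuate.
True-score variance = [0.73 + 0.85 + 0.57] + 1.78 = 2.15 + 1.78 = 3.93.
Reliability = 3.93 / 4.78 = 0.822.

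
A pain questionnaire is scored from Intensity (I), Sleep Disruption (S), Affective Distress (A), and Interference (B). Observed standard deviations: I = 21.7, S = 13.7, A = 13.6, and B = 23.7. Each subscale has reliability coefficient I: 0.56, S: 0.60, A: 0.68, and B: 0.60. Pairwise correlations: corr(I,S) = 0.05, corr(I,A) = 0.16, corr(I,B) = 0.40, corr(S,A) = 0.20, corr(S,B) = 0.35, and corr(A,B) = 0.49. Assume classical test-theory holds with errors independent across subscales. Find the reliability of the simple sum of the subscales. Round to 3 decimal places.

Var(I+S+A+B) = 21.7² + 13.7² + 13.6² + 23.7² + 2·[21.7·13.7·0.05 + 21.7·13.6·0.16 + 21.7·23.7·0.40 + 13.7·13.6·0.20 + 13.7·23.7·0.35 + 13.6·23.7·0.49] = 1405.23 + 1153.28 = 2558.51.
Under uncorrelated errors the observed covariances equal the true-score covariances, so only the own-variance terms attenuate.
True-score variance = [21.7²·0.56 + 13.7²·0.60 + 13.6²·0.68 + 23.7²·0.60] + 1153.28 = 839.099 + 1153.28 = 1992.38.
Reliability = 1992.38 / 2558.51 = 0.779.

0.779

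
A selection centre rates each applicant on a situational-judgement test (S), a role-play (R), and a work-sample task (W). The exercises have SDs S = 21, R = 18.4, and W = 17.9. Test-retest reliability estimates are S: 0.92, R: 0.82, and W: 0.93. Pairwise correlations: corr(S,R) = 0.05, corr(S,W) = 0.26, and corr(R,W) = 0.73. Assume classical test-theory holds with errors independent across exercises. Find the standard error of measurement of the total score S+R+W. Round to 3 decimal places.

10.893

Var(total) = 1099.97 + 714.974 = 1814.94.
True-score variance = 981.32 + 714.974 = 1696.29, so reliability = 0.9346.
Error variance = 1814.94 − 1696.29 = 118.649; SEM = √118.649 = 10.893.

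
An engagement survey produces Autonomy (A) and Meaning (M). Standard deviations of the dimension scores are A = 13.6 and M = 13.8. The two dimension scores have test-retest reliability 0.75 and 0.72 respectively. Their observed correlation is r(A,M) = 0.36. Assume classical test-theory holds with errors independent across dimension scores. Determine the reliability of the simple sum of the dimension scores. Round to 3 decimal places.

0.805

Var(A+M) = 13.6² + 13.8² + 2·[13.6·13.8·0.36] = 375.4 + 135.13 = 510.53.
With uncorrelated errors the cross-covariances are all true-score covariance, so they carry over unchanged; only the diagonal terms shrink to ρᵢσᵢ².
True-score variance = [13.6²·0.75 + 13.8²·0.72] + 135.13 = 275.837 + 135.13 = 410.966.
Reliability = 410.966 / 510.53 = 0.805.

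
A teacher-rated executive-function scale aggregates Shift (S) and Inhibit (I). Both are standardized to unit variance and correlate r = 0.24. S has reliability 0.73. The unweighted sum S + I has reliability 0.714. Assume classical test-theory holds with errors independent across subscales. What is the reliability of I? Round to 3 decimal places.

0.561

Var(S+I) = 2 + 2·0.24 = 2.480.
True-score variance = ρ_S + ρ_I + 2·0.24, so 0.714 = (0.73 + ρ_I + 0.48) / 2.480.
ρ_I = 0.714·2.480 − 0.73 − 0.48 = 0.561.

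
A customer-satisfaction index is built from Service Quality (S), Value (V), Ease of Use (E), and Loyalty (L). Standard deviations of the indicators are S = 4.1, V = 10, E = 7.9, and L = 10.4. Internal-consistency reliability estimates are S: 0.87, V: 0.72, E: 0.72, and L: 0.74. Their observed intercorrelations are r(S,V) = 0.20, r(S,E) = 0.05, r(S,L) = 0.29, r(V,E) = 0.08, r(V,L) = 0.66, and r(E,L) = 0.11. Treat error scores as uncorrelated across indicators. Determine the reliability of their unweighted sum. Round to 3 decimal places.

0.848

Var(S+V+E+L) = 4.1² + 10² + 7.9² + 10.4² + 2·[4.1·10·0.20 + 4.1·7.9·0.05 + 4.1·10.4·0.29 + 10·7.9·0.08 + 10·10.4·0.66 + 7.9·10.4·0.11] = 287.38 + 212.365 = 499.745.
Under uncorrelated errors the observed covariances equal the true-score covariances, so only the own-variance terms attenuate.
True-score variance = [4.1²·0.87 + 10²·0.72 + 7.9²·0.72 + 10.4²·0.74] + 212.365 = 211.598 + 212.365 = 423.964.
Reliability = 423.964 / 499.745 = 0.848.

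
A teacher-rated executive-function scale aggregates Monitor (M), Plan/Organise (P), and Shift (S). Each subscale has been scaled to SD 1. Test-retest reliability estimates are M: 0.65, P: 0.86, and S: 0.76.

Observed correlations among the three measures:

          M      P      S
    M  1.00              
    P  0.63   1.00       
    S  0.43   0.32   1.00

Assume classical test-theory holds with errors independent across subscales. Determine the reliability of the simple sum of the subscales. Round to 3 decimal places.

Var(M+P+S) = 3 + 2·[0.63 + 0.43 + 0.32] = 3 + 2.76 = 5.76.
Because errors are independent across components, Cov(Tᵢ,Tⱼ) = Cov(Xᵢ,Xⱼ); the off-diagonal part of the true-score variance is the same as above.
True-score variance = [0.65 + 0.86 + 0.76] + 2.76 = 2.27 + 2.76 = 5.03.
Reliability = 5.03 / 5.76 = 0.873.

0.873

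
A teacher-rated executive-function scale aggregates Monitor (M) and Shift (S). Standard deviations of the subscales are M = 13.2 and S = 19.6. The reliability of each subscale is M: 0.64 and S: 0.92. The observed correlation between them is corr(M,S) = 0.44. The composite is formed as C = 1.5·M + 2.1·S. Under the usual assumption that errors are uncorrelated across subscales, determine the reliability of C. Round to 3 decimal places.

Var(C) = 1.5²·13.2² + 2.1²·19.6² + 2·[3.15·13.2·19.6·0.44] = 2086.19 + 717.172 = 2803.36.
Because errors are independent across components, Cov(Tᵢ,Tⱼ) = Cov(Xᵢ,Xⱼ); the off-diagonal part of the true-score variance is the same as above.
True-score variance = [1.5²·13.2²·0.64 + 2.1²·19.6²·0.92] + 717.172 = 1809.52 + 717.172 = 2526.69.
Reliability = 2526.69 / 2803.36 = 0.901.

0.901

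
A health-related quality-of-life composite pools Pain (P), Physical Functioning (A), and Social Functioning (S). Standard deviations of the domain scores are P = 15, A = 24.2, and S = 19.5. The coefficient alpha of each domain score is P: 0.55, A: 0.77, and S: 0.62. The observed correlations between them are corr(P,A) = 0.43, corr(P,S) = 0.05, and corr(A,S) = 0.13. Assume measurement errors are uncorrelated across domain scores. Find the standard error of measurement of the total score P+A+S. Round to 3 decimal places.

Var(total) = 1190.89 + 464.124 = 1655.01.
True-score variance = 810.448 + 464.124 = 1274.57, so reliability = 0.7701.
Error variance = 1655.01 − 1274.57 = 380.442; SEM = √380.442 = 19.505.

19.505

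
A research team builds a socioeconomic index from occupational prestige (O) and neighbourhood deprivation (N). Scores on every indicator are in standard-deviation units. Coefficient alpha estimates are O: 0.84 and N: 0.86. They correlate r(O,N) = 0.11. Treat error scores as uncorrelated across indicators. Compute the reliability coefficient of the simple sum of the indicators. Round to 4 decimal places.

Var(O+N) = 2 + 2·[0.11] = 2 + 0.22 = 2.22.
With uncorrelated errors the cross-covariances are all true-score covariance, so they carry over unchanged; only the diagonal terms shrink to ρᵢσᵢ².
True-score variance = [0.84 + 0.86] + 0.22 = 1.7 + 0.22 = 1.92.
Reliability = 1.92 / 2.22 = 0.8649.

0.8649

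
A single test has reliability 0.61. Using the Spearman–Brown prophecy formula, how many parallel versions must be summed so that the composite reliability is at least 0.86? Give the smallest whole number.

4

k ≥ ρ*(1−ρ₁)/(ρ₁(1−ρ*)) = 0.86·0.39 / (0.61·0.14) = 3.927.
Smallest integer k = 4.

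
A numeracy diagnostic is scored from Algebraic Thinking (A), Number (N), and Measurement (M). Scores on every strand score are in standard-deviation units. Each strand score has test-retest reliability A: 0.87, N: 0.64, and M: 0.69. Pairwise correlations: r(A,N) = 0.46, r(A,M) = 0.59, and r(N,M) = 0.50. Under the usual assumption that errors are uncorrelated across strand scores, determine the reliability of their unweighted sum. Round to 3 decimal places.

0.869

Var(A+N+M) = 3 + 2·[0.46 + 0.59 + 0.50] = 3 + 3.1 = 6.1.
With uncorrelated errors the cross-covariances are all true-score covariance, so they carry over unchanged; only the diagonal terms shrink to ρᵢσᵢ².
True-score variance = [0.87 + 0.64 + 0.69] + 3.1 = 2.2 + 3.1 = 5.3.
Reliability = 5.3 / 6.1 = 0.869.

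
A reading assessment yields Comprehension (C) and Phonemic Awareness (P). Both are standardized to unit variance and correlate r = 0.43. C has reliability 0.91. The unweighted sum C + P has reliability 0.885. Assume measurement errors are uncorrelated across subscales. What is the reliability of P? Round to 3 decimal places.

Var(C+P) = 2 + 2·0.43 = 2.860.
True-score variance = ρ_C + ρ_P + 2·0.43, so 0.885 = (0.91 + ρ_P + 0.86) / 2.860.
ρ_P = 0.885·2.860 − 0.91 − 0.86 = 0.761.

0.761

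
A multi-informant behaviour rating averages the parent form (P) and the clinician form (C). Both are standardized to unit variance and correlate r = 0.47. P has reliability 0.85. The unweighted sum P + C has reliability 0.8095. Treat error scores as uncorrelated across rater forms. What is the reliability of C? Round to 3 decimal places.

Var(P+C) = 2 + 2·0.47 = 2.940.
True-score variance = ρ_P + ρ_C + 2·0.47, so 0.8095 = (0.85 + ρ_C + 0.94) / 2.940.
ρ_C = 0.8095·2.940 − 0.85 − 0.94 = 0.590.

0.590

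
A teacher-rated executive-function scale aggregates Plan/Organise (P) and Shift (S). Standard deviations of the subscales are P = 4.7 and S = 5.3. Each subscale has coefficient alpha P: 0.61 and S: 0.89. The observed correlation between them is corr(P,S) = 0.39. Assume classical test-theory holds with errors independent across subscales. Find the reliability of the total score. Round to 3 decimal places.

0.832

Var(P+S) = 4.7² + 5.3² + 2·[4.7·5.3·0.39] = 50.18 + 19.4298 = 69.6098.
With uncorrelated errors the cross-covariances are all true-score covariance, so they carry over unchanged; only the diagonal terms shrink to ρᵢσᵢ².
True-score variance = [4.7²·0.61 + 5.3²·0.89] + 19.4298 = 38.475 + 19.4298 = 57.9048.
Reliability = 57.9048 / 69.6098 = 0.832.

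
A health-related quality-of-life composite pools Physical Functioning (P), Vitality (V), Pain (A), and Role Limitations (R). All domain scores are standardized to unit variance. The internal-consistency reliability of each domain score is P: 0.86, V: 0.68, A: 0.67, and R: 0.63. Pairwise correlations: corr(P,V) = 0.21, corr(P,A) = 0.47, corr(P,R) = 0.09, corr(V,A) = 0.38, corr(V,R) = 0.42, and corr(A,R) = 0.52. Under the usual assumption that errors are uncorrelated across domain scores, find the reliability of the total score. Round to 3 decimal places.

Var(P+V+A+R) = 4 + 2·[0.21 + 0.47 + 0.09 + 0.38 + 0.42 + 0.52] = 4 + 4.18 = 8.18.
With uncorrelated errors the cross-covariances are all true-score covariance, so they carry over unchanged; only the diagonal terms shrink to ρᵢσᵢ².
True-score variance = [0.86 + 0.68 + 0.67 + 0.63] + 4.18 = 2.84 + 4.18 = 7.02.
Reliability = 7.02 / 8.18 = 0.858.

0.858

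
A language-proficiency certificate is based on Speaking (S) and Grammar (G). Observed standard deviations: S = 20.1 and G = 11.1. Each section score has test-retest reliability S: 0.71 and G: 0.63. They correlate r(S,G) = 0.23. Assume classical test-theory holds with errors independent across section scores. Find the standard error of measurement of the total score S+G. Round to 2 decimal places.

Var(total) = 527.22 + 102.631 = 629.851.
True-score variance = 364.469 + 102.631 = 467.1, so reliability = 0.7416.
Error variance = 629.851 − 467.1 = 162.751; SEM = √162.751 = 12.76.

12.76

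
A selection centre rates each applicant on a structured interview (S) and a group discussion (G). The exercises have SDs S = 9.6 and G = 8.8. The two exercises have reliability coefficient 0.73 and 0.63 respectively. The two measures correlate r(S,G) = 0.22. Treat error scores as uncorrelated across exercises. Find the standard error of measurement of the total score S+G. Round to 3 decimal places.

Var(total) = 169.6 + 37.1712 = 206.771.
True-score variance = 116.064 + 37.1712 = 153.235, so reliability = 0.7411.
Error variance = 206.771 − 153.235 = 53.536; SEM = √53.536 = 7.317.

7.317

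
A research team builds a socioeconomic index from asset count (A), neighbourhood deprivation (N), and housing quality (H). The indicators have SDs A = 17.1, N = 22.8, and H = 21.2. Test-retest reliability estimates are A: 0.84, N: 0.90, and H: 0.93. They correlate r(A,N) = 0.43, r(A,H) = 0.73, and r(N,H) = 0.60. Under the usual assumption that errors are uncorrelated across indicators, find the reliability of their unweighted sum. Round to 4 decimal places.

0.9519

Var(A+N+H) = 17.1² + 22.8² + 21.2² + 2·[17.1·22.8·0.43 + 17.1·21.2·0.73 + 22.8·21.2·0.60] = 1261.69 + 1444.61 = 2706.3.
Under uncorrelated errors the observed covariances equal the true-score covariances, so only the own-variance terms attenuate.
True-score variance = [17.1²·0.84 + 22.8²·0.90 + 21.2²·0.93] + 1444.61 = 1131.46 + 1444.61 = 2576.07.
Reliability = 2576.07 / 2706.3 = 0.9519.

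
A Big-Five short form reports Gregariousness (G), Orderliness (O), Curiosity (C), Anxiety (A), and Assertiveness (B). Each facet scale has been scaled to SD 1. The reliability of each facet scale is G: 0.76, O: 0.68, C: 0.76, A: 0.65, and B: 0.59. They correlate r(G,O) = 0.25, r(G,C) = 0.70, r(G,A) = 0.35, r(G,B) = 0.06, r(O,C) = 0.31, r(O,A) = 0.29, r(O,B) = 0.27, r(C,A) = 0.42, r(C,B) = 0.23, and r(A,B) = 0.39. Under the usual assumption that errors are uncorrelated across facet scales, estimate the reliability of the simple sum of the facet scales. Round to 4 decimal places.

Var(G+O+C+A+B) = 5 + 2·[0.25 + 0.70 + 0.35 + 0.06 + 0.31 + 0.29 + 0.27 + 0.42 + 0.23 + 0.39] = 5 + 6.54 = 11.54.
Under uncorrelated errors the observed covariances equal the true-score covariances, so only the own-variance terms attenuate.
True-score variance = [0.76 + 0.68 + 0.76 + 0.65 + 0.59] + 6.54 = 3.44 + 6.54 = 9.98.
Reliability = 9.98 / 11.54 = 0.8648.

0.8648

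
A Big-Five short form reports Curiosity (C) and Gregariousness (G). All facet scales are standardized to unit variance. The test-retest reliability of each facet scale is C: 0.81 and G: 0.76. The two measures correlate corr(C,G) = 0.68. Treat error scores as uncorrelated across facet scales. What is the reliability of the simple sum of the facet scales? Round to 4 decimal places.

Var(C+G) = 2 + 2·[0.68] = 2 + 1.36 = 3.36.
With uncorrelated errors the cross-covariances are all true-score covariance, so they carry over unchanged; only the diagonal terms shrink to ρᵢσᵢ².
True-score variance = [0.81 + 0.76] + 1.36 = 1.57 + 1.36 = 2.93.
Reliability = 2.93 / 3.36 = 0.8720.

0.8720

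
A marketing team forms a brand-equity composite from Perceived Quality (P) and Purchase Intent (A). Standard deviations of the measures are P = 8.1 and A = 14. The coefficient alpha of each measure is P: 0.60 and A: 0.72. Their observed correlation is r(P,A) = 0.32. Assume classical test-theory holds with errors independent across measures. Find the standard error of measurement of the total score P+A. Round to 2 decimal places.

Var(total) = 261.61 + 72.576 = 334.186.
True-score variance = 180.486 + 72.576 = 253.062, so reliability = 0.7572.
Error variance = 334.186 − 253.062 = 81.124; SEM = √81.124 = 9.01.

9.01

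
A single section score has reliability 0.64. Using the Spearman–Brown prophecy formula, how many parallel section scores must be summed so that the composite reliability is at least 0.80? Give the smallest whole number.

3

k ≥ ρ*(1−ρ₁)/(ρ₁(1−ρ*)) = 0.80·0.36 / (0.64·0.20) = 2.250.
Smallest integer k = 3.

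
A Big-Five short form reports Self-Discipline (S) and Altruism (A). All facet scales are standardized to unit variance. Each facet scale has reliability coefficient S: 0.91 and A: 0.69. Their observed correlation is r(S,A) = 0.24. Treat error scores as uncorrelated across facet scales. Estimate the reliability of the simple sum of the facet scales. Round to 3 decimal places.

0.839

Var(S+A) = 2 + 2·[0.24] = 2 + 0.48 = 2.48.
Under uncorrelated errors the observed covariances equal the true-score covariances, so only the own-variance terms attenuate.
True-score variance = [0.91 + 0.69] + 0.48 = 1.6 + 0.48 = 2.08.
Reliability = 2.08 / 2.48 = 0.839.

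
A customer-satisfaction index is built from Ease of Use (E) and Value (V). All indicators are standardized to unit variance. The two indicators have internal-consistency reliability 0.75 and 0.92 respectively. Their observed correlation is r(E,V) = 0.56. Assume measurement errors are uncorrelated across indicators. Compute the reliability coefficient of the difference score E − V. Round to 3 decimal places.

Var(E−V) = 1 + 1 − 2·0.56 = 2 − 1.12 = 0.88.
Under uncorrelated errors the observed covariances equal the true-score covariances, so only the own-variance terms attenuate.
True-score variance = [0.75 + 0.92] − 1.12 = 1.67 − 1.12 = 0.55.
Reliability = 0.55 / 0.88 = 0.625.

0.625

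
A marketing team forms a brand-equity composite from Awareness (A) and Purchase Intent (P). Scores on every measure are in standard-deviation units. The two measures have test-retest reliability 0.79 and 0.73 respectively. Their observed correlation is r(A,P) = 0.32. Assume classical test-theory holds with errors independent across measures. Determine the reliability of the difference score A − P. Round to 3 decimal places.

Var(A−P) = 1 + 1 − 2·0.32 = 2 − 0.64 = 1.36.
Because errors are independent across components, Cov(Tᵢ,Tⱼ) = Cov(Xᵢ,Xⱼ); the off-diagonal part of the true-score variance is the same as above.
True-score variance = [0.79 + 0.73] − 0.64 = 1.52 − 0.64 = 0.88.
Reliability = 0.88 / 1.36 = 0.647.

0.647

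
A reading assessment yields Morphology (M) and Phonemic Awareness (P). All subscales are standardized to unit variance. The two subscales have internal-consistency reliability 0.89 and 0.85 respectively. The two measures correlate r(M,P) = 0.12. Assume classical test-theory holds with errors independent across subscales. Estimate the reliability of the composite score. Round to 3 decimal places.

0.884

Var(M+P) = 2 + 2·[0.12] = 2 + 0.24 = 2.24.
Because errors are independent across components, Cov(Tᵢ,Tⱼ) = Cov(Xᵢ,Xⱼ); the off-diagonal part of the true-score variance is the same as above.
True-score variance = [0.89 + 0.85] + 0.24 = 1.74 + 0.24 = 1.98.
Reliability = 1.98 / 2.24 = 0.884.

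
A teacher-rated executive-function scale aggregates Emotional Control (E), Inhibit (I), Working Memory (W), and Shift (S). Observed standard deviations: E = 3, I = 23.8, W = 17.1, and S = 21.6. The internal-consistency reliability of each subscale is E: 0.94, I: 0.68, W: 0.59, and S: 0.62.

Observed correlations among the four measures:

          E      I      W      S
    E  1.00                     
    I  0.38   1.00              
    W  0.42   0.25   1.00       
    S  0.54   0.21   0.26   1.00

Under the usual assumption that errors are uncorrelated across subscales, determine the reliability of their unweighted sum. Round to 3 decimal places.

Var(E+I+W+S) = 3² + 23.8² + 17.1² + 21.6² + 2·[3·23.8·0.38 + 3·17.1·0.42 + 3·21.6·0.54 + 23.8·17.1·0.25 + 23.8·21.6·0.21 + 17.1·21.6·0.26] = 1334.41 + 778.811 = 2113.22.
Because errors are independent across components, Cov(Tᵢ,Tⱼ) = Cov(Xᵢ,Xⱼ); the off-diagonal part of the true-score variance is the same as above.
True-score variance = [3²·0.94 + 23.8²·0.68 + 17.1²·0.59 + 21.6²·0.62] + 778.811 = 855.428 + 778.811 = 1634.24.
Reliability = 1634.24 / 2113.22 = 0.773.

0.773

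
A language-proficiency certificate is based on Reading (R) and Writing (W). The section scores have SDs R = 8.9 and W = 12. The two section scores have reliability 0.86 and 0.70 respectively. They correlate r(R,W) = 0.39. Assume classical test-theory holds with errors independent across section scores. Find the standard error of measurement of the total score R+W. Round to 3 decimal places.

Var(total) = 223.21 + 83.304 = 306.514.
True-score variance = 168.921 + 83.304 = 252.225, so reliability = 0.8229.
Error variance = 306.514 − 252.225 = 54.2894; SEM = √54.2894 = 7.368.

7.368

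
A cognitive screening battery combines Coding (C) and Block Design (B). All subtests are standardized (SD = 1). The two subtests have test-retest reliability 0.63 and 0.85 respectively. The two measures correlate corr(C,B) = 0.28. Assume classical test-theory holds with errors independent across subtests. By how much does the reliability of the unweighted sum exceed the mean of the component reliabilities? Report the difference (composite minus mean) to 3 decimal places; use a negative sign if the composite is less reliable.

Var(sum) = 2 + 0.56 = 2.56; true-score variance = 1.48 + 0.56 = 2.04; composite reliability = 0.7969.
Mean component reliability = 0.7400.
Difference = 0.7969 − 0.7400 = 0.057.

0.057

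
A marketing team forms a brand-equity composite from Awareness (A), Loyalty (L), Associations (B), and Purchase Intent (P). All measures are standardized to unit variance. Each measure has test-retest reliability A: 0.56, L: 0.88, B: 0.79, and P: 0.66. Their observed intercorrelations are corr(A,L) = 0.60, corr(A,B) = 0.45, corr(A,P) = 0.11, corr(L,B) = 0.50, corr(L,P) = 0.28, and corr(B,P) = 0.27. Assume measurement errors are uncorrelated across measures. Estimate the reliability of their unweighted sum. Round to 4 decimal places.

0.8682

Var(A+L+B+P) = 4 + 2·[0.60 + 0.45 + 0.11 + 0.50 + 0.28 + 0.27] = 4 + 4.42 = 8.42.
Under uncorrelated errors the observed covariances equal the true-score covariances, so only the own-variance terms attenuate.
True-score variance = [0.56 + 0.88 + 0.79 + 0.66] + 4.42 = 2.89 + 4.42 = 7.31.
Reliability = 7.31 / 8.42 = 0.8682.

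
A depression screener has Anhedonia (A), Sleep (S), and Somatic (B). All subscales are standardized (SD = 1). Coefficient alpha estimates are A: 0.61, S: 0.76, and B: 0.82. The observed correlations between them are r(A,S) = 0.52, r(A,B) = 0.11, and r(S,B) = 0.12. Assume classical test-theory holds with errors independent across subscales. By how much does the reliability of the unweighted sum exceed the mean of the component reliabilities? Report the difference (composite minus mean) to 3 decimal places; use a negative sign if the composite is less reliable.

0.090

Var(sum) = 3 + 1.5 = 4.5; true-score variance = 2.19 + 1.5 = 3.69; composite reliability = 0.8200.
Mean component reliability = 0.7300.
Difference = 0.8200 − 0.7300 = 0.090.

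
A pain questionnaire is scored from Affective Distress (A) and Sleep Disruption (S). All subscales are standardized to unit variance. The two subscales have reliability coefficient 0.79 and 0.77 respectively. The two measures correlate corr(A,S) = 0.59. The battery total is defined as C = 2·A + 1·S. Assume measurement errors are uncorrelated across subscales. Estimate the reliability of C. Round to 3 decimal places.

0.855

Var(C) = 2² + 1 + 2·[2·0.59] = 5 + 2.36 = 7.36.
With uncorrelated errors the cross-covariances are all true-score covariance, so they carry over unchanged; only the diagonal terms shrink to ρᵢσᵢ².
True-score variance = [2²·0.79 + 0.77] + 2.36 = 3.93 + 2.36 = 6.29.
Reliability = 6.29 / 7.36 = 0.855.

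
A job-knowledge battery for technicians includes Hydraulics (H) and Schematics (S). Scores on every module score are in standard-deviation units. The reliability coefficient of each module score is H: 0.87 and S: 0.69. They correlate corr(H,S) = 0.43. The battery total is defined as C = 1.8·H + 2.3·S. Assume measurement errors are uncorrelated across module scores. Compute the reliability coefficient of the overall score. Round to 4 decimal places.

Var(C) = 1.8² + 2.3² + 2·[4.14·0.43] = 8.53 + 3.5604 = 12.0904.
Under uncorrelated errors the observed covariances equal the true-score covariances, so only the own-variance terms attenuate.
True-score variance = [1.8²·0.87 + 2.3²·0.69] + 3.5604 = 6.4689 + 3.5604 = 10.0293.
Reliability = 10.0293 / 12.0904 = 0.8295.

0.8295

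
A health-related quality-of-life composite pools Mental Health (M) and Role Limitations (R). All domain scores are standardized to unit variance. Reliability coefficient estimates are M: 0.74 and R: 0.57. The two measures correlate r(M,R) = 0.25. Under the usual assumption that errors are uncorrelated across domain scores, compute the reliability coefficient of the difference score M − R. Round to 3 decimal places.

0.540

Var(M−R) = 1 + 1 − 2·0.25 = 2 − 0.5 = 1.5.
Under uncorrelated errors the observed covariances equal the true-score covariances, so only the own-variance terms attenuate.
True-score variance = [0.74 + 0.57] − 0.5 = 1.31 − 0.5 = 0.81.
Reliability = 0.81 / 1.5 = 0.540.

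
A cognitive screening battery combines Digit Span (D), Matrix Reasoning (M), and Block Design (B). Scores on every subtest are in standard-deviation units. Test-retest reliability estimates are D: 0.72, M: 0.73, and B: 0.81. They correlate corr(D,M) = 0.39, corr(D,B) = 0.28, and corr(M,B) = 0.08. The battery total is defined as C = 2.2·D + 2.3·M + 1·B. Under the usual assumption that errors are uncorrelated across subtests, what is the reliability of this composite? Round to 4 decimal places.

0.8217

Var(C) = 2.2² + 2.3² + 1 + 2·[5.06·0.39 + 2.2·0.28 + 2.3·0.08] = 11.13 + 5.5468 = 16.6768.
With uncorrelated errors the cross-covariances are all true-score covariance, so they carry over unchanged; only the diagonal terms shrink to ρᵢσᵢ².
True-score variance = [2.2²·0.72 + 2.3²·0.73 + 0.81] + 5.5468 = 8.1565 + 5.5468 = 13.7033.
Reliability = 13.7033 / 16.6768 = 0.8217.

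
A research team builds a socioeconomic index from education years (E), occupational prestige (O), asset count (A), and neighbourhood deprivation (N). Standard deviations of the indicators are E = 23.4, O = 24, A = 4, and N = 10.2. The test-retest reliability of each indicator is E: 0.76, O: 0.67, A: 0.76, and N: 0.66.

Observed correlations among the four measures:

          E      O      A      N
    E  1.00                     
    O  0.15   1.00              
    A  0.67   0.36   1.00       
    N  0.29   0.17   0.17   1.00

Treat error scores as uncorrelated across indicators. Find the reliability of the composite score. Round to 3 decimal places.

Var(E+O+A+N) = 23.4² + 24² + 4² + 10.2² + 2·[23.4·24·0.15 + 23.4·4·0.67 + 23.4·10.2·0.29 + 24·4·0.36 + 24·10.2·0.17 + 4·10.2·0.17] = 1243.6 + 598.562 = 1842.16.
Because errors are independent across components, Cov(Tᵢ,Tⱼ) = Cov(Xᵢ,Xⱼ); the off-diagonal part of the true-score variance is the same as above.
True-score variance = [23.4²·0.76 + 24²·0.67 + 4²·0.76 + 10.2²·0.66] + 598.562 = 882.892 + 598.562 = 1481.45.
Reliability = 1481.45 / 1842.16 = 0.804.

0.804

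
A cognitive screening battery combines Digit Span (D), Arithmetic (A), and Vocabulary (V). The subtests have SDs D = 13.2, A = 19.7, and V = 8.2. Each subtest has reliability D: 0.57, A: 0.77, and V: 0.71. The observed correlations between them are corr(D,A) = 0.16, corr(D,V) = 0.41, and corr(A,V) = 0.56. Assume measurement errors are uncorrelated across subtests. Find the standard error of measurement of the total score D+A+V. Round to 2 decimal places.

13.55

Var(total) = 629.57 + 352.894 = 982.464.
True-score variance = 445.886 + 352.894 = 798.781, so reliability = 0.8130.
Error variance = 982.464 − 798.781 = 183.683; SEM = √183.683 = 13.55.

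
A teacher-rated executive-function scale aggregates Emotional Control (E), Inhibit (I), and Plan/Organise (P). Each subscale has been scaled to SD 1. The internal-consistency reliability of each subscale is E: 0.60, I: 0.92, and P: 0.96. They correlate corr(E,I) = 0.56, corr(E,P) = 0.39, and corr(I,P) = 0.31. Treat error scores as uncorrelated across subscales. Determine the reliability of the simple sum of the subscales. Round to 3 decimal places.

0.906

Var(E+I+P) = 3 + 2·[0.56 + 0.39 + 0.31] = 3 + 2.52 = 5.52.
Because errors are independent across components, Cov(Tᵢ,Tⱼ) = Cov(Xᵢ,Xⱼ); the off-diagonal part of the true-score variance is the same as above.
True-score variance = [0.60 + 0.92 + 0.96] + 2.52 = 2.48 + 2.52 = 5.
Reliability = 5 / 5.52 = 0.906.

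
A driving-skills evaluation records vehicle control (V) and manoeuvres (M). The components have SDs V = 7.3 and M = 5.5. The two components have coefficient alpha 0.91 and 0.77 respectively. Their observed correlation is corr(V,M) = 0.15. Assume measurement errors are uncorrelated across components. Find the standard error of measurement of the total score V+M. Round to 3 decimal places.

3.428

Var(total) = 83.54 + 12.045 = 95.585.
True-score variance = 71.7864 + 12.045 = 83.8314, so reliability = 0.8770.
Error variance = 95.585 − 83.8314 = 11.7536; SEM = √11.7536 = 3.428.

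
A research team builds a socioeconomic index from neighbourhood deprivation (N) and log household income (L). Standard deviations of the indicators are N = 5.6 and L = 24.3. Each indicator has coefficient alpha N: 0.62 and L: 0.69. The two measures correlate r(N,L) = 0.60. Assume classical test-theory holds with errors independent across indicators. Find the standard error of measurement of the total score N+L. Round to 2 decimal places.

Var(total) = 621.85 + 163.296 = 785.146.
True-score variance = 426.881 + 163.296 = 590.177, so reliability = 0.7517.
Error variance = 785.146 − 590.177 = 194.969; SEM = √194.969 = 13.96.

13.96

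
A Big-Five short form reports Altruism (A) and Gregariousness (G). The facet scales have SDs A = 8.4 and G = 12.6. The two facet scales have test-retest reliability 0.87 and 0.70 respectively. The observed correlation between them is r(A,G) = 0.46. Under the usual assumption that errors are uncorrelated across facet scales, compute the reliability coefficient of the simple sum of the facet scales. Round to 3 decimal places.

0.826

Var(A+G) = 8.4² + 12.6² + 2·[8.4·12.6·0.46] = 229.32 + 97.3728 = 326.693.
Under uncorrelated errors the observed covariances equal the true-score covariances, so only the own-variance terms attenuate.
True-score variance = [8.4²·0.87 + 12.6²·0.70] + 97.3728 = 172.519 + 97.3728 = 269.892.
Reliability = 269.892 / 326.693 = 0.826.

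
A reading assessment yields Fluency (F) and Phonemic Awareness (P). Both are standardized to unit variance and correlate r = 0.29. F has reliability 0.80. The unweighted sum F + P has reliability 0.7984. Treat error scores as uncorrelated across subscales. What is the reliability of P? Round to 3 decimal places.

Var(F+P) = 2 + 2·0.29 = 2.580.
True-score variance = ρ_F + ρ_P + 2·0.29, so 0.7984 = (0.80 + ρ_P + 0.58) / 2.580.
ρ_P = 0.7984·2.580 − 0.80 − 0.58 = 0.680.

0.680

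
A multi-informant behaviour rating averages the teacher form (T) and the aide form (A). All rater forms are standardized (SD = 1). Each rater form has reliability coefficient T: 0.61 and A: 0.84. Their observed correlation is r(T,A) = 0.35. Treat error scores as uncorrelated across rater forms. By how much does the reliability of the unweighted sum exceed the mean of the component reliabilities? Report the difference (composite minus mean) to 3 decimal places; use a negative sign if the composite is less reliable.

0.071

Var(sum) = 2 + 0.7 = 2.7; true-score variance = 1.45 + 0.7 = 2.15; composite reliability = 0.7963.
Mean component reliability = 0.7250.
Difference = 0.7963 − 0.7250 = 0.071.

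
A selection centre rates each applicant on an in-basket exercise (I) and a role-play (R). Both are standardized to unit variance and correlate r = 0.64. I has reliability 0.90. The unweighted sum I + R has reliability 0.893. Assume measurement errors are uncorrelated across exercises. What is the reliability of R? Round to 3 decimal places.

Var(I+R) = 2 + 2·0.64 = 3.280.
True-score variance = ρ_I + ρ_R + 2·0.64, so 0.893 = (0.90 + ρ_R + 1.28) / 3.280.
ρ_R = 0.893·3.280 − 0.90 − 1.28 = 0.749.

0.749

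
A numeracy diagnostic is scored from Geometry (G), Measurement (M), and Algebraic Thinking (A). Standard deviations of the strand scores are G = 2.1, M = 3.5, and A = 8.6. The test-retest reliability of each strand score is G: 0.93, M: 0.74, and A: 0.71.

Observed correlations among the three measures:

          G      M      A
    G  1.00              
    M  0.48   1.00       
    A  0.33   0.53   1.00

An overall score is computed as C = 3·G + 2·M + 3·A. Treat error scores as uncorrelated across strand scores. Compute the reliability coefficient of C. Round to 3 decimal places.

Var(C) = 3²·2.1² + 2²·3.5² + 3²·8.6² + 2·[6·2.1·3.5·0.48 + 9·2.1·8.6·0.33 + 6·3.5·8.6·0.53] = 754.33 + 341.048 = 1095.38.
With uncorrelated errors the cross-covariances are all true-score covariance, so they carry over unchanged; only the diagonal terms shrink to ρᵢσᵢ².
True-score variance = [3²·2.1²·0.93 + 2²·3.5²·0.74 + 3²·8.6²·0.71] + 341.048 = 545.776 + 341.048 = 886.824.
Reliability = 886.824 / 1095.38 = 0.810.

0.810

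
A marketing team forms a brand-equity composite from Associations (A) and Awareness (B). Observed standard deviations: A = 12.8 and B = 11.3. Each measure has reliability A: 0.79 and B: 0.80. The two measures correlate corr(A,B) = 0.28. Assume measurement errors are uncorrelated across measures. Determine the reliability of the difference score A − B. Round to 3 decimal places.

0.715

Var(A−B) = 12.8² + 11.3² − 2·12.8·11.3·0.28 = 291.53 − 80.9984 = 210.532.
Under uncorrelated errors the observed covariances equal the true-score covariances, so only the own-variance terms attenuate.
True-score variance = [12.8²·0.79 + 11.3²·0.80] − 80.9984 = 231.586 − 80.9984 = 150.587.
Reliability = 150.587 / 210.532 = 0.715.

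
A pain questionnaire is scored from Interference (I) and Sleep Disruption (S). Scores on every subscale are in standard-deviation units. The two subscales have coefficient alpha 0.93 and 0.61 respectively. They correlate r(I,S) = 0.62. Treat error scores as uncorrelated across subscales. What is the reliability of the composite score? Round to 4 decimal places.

0.8580

Var(I+S) = 2 + 2·[0.62] = 2 + 1.24 = 3.24.
With uncorrelated errors the cross-covariances are all true-score covariance, so they carry over unchanged; only the diagonal terms shrink to ρᵢσᵢ².
True-score variance = [0.93 + 0.61] + 1.24 = 1.54 + 1.24 = 2.78.
Reliability = 2.78 / 3.24 = 0.8580.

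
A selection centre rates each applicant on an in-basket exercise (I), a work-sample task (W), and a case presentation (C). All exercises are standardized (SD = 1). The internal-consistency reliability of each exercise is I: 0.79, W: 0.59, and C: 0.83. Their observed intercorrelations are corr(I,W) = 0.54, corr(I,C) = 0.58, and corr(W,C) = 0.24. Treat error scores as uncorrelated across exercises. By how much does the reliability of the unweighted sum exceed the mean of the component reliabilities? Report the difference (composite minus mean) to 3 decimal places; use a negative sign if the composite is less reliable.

0.125

Var(sum) = 3 + 2.72 = 5.72; true-score variance = 2.21 + 2.72 = 4.93; composite reliability = 0.8619.
Mean component reliability = 0.7367.
Difference = 0.8619 − 0.7367 = 0.125.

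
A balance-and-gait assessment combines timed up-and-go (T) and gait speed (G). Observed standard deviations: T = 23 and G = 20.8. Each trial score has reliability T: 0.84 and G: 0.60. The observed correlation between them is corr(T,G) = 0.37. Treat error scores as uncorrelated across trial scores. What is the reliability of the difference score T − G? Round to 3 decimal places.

Var(T−G) = 23² + 20.8² − 2·23·20.8·0.37 = 961.64 − 354.016 = 607.624.
With uncorrelated errors the cross-covariances are all true-score covariance, so they carry over unchanged; only the diagonal terms shrink to ρᵢσᵢ².
True-score variance = [23²·0.84 + 20.8²·0.60] − 354.016 = 703.944 − 354.016 = 349.928.
Reliability = 349.928 / 607.624 = 0.576.

0.576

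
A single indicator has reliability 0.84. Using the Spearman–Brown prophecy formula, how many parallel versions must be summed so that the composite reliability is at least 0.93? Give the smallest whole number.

k ≥ ρ*(1−ρ₁)/(ρ₁(1−ρ*)) = 0.93·0.16 / (0.84·0.07) = 2.531.
Smallest integer k = 3.

3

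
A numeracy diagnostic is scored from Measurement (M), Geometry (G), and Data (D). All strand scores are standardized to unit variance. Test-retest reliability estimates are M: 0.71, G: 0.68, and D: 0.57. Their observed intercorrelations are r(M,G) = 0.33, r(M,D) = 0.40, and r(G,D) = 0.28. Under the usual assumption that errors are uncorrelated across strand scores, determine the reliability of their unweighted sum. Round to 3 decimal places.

Var(M+G+D) = 3 + 2·[0.33 + 0.40 + 0.28] = 3 + 2.02 = 5.02.
Under uncorrelated errors the observed covariances equal the true-score covariances, so only the own-variance terms attenuate.
True-score variance = [0.71 + 0.68 + 0.57] + 2.02 = 1.96 + 2.02 = 3.98.
Reliability = 3.98 / 5.02 = 0.793.

0.793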